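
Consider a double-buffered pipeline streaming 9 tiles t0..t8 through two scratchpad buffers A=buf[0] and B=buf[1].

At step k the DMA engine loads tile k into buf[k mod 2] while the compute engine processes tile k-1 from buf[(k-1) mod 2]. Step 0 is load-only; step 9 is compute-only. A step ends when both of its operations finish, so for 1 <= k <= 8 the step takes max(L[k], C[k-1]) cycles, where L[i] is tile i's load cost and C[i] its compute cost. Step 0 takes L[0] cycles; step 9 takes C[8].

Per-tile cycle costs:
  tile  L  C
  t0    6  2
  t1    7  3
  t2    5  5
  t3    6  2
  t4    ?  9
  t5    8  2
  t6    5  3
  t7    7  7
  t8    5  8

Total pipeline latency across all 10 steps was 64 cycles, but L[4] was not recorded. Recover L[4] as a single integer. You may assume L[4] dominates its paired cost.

step 0 → dur = L[0]=6 = 6
step 1 → dur = max(L[1]=7, C[0]=2) = 7
step 2 → dur = max(L[2]=5, C[1]=3) = 5
step 3 → dur = max(L[3]=6, C[2]=5) = 6
step 4 → dur = max(L[4]=?, C[3]=2) = L[4]  (unknown; binding)
step 5 → dur = max(L[5]=8, C[4]=9) = 9
step 6 → dur = max(L[6]=5, C[5]=2) = 5
step 7 → dur = max(L[7]=7, C[6]=3) = 7
step 8 → dur = max(L[8]=5, C[7]=7) = 7
step 9 → dur = C[8]=8 = 8
sum of known step durations = 60
dur[4] = total - known = 64 - 60 = 4
L[4] is the binding max in step 4, so L[4] = dur[4] = 4

L[4] = 4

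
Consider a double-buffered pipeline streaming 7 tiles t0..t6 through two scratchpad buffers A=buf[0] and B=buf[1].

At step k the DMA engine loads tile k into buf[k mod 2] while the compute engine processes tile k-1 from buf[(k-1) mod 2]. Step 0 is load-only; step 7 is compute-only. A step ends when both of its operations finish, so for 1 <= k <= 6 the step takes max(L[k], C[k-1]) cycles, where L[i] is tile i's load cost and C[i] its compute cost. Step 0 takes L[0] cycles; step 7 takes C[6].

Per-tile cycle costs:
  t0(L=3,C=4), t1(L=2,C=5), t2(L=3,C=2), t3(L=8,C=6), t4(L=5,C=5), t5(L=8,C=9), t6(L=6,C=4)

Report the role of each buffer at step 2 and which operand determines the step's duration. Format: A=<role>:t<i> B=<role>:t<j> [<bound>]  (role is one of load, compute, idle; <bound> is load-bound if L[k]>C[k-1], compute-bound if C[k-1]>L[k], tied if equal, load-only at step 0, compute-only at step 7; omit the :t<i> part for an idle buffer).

step 2: A=load:t2 B=compute:t1 [compute-bound]

  0. 3=3c; end=3; A:t0 B:-
  1. max(2,4)=4c; end=7; A:t0 B:t1
  2. max(3,5)=5c; end=12; A:t2 B:t1
  3. max(8,2)=8c; end=20; A:t2 B:t3
  4. max(5,6)=6c; end=26; A:t4 B:t3
  5. max(8,5)=8c; end=34; A:t4 B:t5
  6. max(6,9)=9c; end=43; A:t6 B:t5
  7. 4=4c; end=47; A:t6 B:t5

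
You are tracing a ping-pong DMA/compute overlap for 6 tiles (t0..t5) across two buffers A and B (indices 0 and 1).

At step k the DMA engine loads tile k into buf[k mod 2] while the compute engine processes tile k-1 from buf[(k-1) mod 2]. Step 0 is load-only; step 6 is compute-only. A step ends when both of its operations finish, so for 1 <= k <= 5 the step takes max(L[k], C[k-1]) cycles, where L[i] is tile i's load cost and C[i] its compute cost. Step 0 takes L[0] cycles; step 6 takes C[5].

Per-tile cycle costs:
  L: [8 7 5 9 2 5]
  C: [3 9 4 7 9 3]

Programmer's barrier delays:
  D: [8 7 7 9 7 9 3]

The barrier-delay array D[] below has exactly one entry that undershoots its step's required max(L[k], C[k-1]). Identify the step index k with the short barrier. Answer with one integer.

hazard at step 2

k=0 barrier L[0]=8→8c, D[0]=8 ok
k=1 barrier max(L[1]=7,C[0]=3)→7c, D[1]=7 ok
k=2 barrier max(L[2]=5,C[1]=9)→9c, D[2]=7 SHORT
k=3 barrier max(L[3]=9,C[2]=4)→9c, D[3]=9 ok
k=4 barrier max(L[4]=2,C[3]=7)→7c, D[4]=7 ok
k=5 barrier max(L[5]=5,C[4]=9)→9c, D[5]=9 ok
k=6 barrier C[5]=3→3c, D[6]=3 ok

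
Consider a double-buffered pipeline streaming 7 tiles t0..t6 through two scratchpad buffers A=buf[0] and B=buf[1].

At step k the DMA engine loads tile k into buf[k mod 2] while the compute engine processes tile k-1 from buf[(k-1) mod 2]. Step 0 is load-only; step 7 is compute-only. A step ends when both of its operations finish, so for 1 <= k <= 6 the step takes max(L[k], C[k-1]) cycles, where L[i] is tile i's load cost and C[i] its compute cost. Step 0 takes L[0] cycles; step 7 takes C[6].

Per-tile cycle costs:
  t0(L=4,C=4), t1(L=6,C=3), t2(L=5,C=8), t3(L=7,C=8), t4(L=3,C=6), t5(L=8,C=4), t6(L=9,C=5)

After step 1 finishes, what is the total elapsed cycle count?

  0. 4=4c; end=4; A:t0 B:-
  1. max(6,4)=6c; end=10; A:t0 B:t1
  2. max(5,3)=5c; end=15; A:t2 B:t1
  3. max(7,8)=8c; end=23; A:t2 B:t3
  4. max(3,8)=8c; end=31; A:t4 B:t3
  5. max(8,6)=8c; end=39; A:t4 B:t5
  6. max(9,4)=9c; end=48; A:t6 B:t5
  7. 5=5c; end=53; A:t6 B:t5

end_cycle[1] = 10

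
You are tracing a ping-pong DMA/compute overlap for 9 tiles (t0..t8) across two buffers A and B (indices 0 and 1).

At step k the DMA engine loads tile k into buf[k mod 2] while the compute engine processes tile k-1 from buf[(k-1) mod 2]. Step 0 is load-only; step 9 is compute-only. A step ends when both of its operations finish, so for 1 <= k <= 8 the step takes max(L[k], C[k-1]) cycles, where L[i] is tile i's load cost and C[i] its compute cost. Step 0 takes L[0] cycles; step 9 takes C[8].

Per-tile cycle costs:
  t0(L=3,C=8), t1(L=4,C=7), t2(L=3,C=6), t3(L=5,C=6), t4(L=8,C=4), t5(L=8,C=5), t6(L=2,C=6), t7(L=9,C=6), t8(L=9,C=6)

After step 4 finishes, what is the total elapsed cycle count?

  0. 3=3c; end=3; A:t0 B:-
  1. max(4,8)=8c; end=11; A:t0 B:t1
  2. max(3,7)=7c; end=18; A:t2 B:t1
  3. max(5,6)=6c; end=24; A:t2 B:t3
  4. max(8,6)=8c; end=32; A:t4 B:t3
  5. max(8,4)=8c; end=40; A:t4 B:t5
  6. max(2,5)=5c; end=45; A:t6 B:t5
  7. max(9,6)=9c; end=54; A:t6 B:t7
  8. max(9,6)=9c; end=63; A:t8 B:t7
  9. 6=6c; end=69; A:t8 B:t7

end_cycle[4] = 32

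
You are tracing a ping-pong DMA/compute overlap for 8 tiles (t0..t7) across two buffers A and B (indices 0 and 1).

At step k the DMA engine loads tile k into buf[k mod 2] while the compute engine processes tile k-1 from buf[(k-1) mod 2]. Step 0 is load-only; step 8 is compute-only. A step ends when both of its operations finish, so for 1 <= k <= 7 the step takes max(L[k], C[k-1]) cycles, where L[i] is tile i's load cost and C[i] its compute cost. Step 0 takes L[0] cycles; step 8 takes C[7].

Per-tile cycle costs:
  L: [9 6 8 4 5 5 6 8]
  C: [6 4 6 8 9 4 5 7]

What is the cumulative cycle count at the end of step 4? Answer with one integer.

[0] DMA t0→A (9c) ∥ CU idle ⇒ 9c, clock 9
[1] DMA t1→B (6c) ∥ CU A:t0 (6c) ⇒ 6c, clock 15
[2] DMA t2→A (8c) ∥ CU B:t1 (4c) ⇒ 8c, clock 23
[3] DMA t3→B (4c) ∥ CU A:t2 (6c) ⇒ 6c, clock 29
[4] DMA t4→A (5c) ∥ CU B:t3 (8c) ⇒ 8c, clock 37
[5] DMA t5→B (5c) ∥ CU A:t4 (9c) ⇒ 9c, clock 46
[6] DMA t6→A (6c) ∥ CU B:t5 (4c) ⇒ 6c, clock 52
[7] DMA t7→B (8c) ∥ CU A:t6 (5c) ⇒ 8c, clock 60
[8] DMA idle ∥ CU B:t7 (7c) ⇒ 7c, clock 67

end_cycle[4] = 37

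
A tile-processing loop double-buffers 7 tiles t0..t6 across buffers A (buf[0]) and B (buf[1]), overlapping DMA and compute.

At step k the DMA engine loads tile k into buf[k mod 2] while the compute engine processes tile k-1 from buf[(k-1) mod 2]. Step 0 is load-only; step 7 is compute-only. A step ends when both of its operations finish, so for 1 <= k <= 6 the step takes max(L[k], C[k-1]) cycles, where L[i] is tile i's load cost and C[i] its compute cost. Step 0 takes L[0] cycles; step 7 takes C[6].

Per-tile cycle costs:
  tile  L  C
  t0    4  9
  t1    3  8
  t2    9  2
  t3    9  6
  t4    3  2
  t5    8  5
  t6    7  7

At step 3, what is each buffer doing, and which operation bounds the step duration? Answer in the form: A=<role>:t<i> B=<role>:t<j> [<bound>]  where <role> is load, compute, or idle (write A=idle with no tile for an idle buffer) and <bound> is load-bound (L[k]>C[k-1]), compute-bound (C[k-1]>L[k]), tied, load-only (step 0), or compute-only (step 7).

  0. 4=4c; end=4; A:t0 B:-
  1. max(3,9)=9c; end=13; A:t0 B:t1
  2. max(9,8)=9c; end=22; A:t2 B:t1
  3. max(9,2)=9c; end=31; A:t2 B:t3
  4. max(3,6)=6c; end=37; A:t4 B:t3
  5. max(8,2)=8c; end=45; A:t4 B:t5
  6. max(7,5)=7c; end=52; A:t6 B:t5
  7. 7=7c; end=59; A:t6 B:t5

step 3: A=compute:t2 B=load:t3 [load-bound]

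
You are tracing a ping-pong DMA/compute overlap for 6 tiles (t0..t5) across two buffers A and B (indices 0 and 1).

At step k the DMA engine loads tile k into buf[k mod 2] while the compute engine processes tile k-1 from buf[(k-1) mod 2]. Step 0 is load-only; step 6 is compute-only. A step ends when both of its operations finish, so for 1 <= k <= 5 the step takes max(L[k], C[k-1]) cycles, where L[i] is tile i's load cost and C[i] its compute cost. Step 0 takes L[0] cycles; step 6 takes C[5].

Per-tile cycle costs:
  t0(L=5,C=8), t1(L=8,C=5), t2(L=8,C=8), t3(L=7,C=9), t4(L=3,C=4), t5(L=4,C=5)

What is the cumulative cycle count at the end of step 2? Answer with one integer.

step 0: L[0]=5 → dur=5, Σ=5 | A=load:t0 B=idle [load-only]
step 1: L[1]=8 C[0]=8 → dur=8, Σ=13 | A=compute:t0 B=load:t1 [tied]
step 2: L[2]=8 C[1]=5 → dur=8, Σ=21 | A=load:t2 B=compute:t1 [load-bound]
step 3: L[3]=7 C[2]=8 → dur=8, Σ=29 | A=compute:t2 B=load:t3 [compute-bound]
step 4: L[4]=3 C[3]=9 → dur=9, Σ=38 | A=load:t4 B=compute:t3 [compute-bound]
step 5: L[5]=4 C[4]=4 → dur=4, Σ=42 | A=compute:t4 B=load:t5 [tied]
step 6: C[5]=5 → dur=5, Σ=47 | A=idle B=compute:t5 [compute-only]

end_cycle[2] = 21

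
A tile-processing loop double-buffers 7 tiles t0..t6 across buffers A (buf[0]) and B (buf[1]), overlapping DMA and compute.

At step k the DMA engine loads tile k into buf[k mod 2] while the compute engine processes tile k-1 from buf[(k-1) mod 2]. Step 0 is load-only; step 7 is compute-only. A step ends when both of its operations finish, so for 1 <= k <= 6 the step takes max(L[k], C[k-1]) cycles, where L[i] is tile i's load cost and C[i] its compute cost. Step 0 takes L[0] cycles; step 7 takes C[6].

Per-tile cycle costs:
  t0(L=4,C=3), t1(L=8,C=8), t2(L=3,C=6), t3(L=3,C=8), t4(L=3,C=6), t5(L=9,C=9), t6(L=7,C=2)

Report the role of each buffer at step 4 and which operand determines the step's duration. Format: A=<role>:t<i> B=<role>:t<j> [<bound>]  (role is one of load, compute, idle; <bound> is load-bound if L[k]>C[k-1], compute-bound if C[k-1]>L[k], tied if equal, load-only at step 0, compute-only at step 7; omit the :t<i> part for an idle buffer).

  0. 4=4c; end=4; A:t0 B:-
  1. max(8,3)=8c; end=12; A:t0 B:t1
  2. max(3,8)=8c; end=20; A:t2 B:t1
  3. max(3,6)=6c; end=26; A:t2 B:t3
  4. max(3,8)=8c; end=34; A:t4 B:t3
  5. max(9,6)=9c; end=43; A:t4 B:t5
  6. max(7,9)=9c; end=52; A:t6 B:t5
  7. 2=2c; end=54; A:t6 B:t5

step 4: A=load:t4 B=compute:t3 [compute-bound]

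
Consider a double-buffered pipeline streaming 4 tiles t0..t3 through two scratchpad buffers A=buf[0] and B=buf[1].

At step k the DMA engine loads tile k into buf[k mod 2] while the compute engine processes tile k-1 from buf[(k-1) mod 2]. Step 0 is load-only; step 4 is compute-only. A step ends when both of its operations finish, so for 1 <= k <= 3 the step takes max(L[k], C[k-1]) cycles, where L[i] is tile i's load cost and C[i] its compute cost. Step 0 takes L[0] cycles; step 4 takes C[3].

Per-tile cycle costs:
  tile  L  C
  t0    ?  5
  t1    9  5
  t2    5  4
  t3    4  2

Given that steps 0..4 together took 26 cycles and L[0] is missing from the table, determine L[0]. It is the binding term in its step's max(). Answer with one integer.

L[0] = 6

step 0 = dur = L[0]=? = L[0]  (unknown; binding)
step 1 = dur = max(L[1]=9, C[0]=5) = 9
step 2 = dur = max(L[2]=5, C[1]=5) = 5
step 3 = dur = max(L[3]=4, C[2]=4) = 4
step 4 = dur = C[3]=2 = 2
sum of known step durations = 20
dur[0] = total - known = 26 - 20 = 6
L[0] is the binding max in step 0, so L[0] = dur[0] = 6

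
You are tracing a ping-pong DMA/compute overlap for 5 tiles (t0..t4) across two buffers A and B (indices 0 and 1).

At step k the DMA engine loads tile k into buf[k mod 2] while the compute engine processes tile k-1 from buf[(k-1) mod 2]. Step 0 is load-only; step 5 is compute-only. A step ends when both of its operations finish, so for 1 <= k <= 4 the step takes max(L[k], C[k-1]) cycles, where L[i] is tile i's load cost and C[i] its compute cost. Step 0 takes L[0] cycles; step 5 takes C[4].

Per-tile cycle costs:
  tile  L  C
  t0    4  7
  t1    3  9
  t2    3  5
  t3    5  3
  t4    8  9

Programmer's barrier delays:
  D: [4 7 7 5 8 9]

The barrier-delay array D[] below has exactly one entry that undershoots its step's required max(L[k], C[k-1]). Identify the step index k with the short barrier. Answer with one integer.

k=0 barrier L[0]=4→4c, D[0]=4 ok
k=1 barrier max(L[1]=3,C[0]=7)→7c, D[1]=7 ok
k=2 barrier max(L[2]=3,C[1]=9)→9c, D[2]=7 SHORT
k=3 barrier max(L[3]=5,C[2]=5)→5c, D[3]=5 ok
k=4 barrier max(L[4]=8,C[3]=3)→8c, D[4]=8 ok
k=5 barrier C[4]=9→9c, D[5]=9 ok

hazard at step 2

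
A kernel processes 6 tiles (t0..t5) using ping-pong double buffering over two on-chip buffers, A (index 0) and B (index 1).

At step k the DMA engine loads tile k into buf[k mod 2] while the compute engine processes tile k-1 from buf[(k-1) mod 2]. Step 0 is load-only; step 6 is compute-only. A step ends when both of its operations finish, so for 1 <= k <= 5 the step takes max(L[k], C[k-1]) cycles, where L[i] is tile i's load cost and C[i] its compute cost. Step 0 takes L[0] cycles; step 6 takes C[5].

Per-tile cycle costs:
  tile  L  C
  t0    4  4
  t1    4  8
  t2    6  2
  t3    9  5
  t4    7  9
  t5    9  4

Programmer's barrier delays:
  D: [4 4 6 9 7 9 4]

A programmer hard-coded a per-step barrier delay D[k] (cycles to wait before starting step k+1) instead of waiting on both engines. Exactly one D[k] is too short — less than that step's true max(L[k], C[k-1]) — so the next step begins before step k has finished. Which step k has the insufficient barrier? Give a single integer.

step 0: need L[0]=4 = 4; D[0]=4 ok
step 1: need max(L[1]=4,C[0]=4) = 4; D[1]=4 ok
step 2: need max(L[2]=6,C[1]=8) = 8; D[2]=6 SHORT
step 3: need max(L[3]=9,C[2]=2) = 9; D[3]=9 ok
step 4: need max(L[4]=7,C[3]=5) = 7; D[4]=7 ok
step 5: need max(L[5]=9,C[4]=9) = 9; D[5]=9 ok
step 6: need C[5]=4 = 4; D[6]=4 ok

hazard at step 2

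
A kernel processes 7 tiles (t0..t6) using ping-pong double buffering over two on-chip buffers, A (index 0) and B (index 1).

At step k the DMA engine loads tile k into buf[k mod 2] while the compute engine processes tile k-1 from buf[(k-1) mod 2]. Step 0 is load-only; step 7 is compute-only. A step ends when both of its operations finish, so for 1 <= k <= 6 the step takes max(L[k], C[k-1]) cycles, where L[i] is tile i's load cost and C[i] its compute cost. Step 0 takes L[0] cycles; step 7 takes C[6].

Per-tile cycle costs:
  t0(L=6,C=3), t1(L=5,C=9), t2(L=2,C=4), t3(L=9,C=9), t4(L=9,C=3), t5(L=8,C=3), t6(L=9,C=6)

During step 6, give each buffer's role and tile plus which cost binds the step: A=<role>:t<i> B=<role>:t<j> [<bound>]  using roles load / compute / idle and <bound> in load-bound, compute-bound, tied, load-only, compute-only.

step 0: L[0]=6 → dur=6, Σ=6 | A=load:t0 B=idle [load-only]
step 1: L[1]=5 C[0]=3 → dur=5, Σ=11 | A=compute:t0 B=load:t1 [load-bound]
step 2: L[2]=2 C[1]=9 → dur=9, Σ=20 | A=load:t2 B=compute:t1 [compute-bound]
step 3: L[3]=9 C[2]=4 → dur=9, Σ=29 | A=compute:t2 B=load:t3 [load-bound]
step 4: L[4]=9 C[3]=9 → dur=9, Σ=38 | A=load:t4 B=compute:t3 [tied]
step 5: L[5]=8 C[4]=3 → dur=8, Σ=46 | A=compute:t4 B=load:t5 [load-bound]
step 6: L[6]=9 C[5]=3 → dur=9, Σ=55 | A=load:t6 B=compute:t5 [load-bound]
step 7: C[6]=6 → dur=6, Σ=61 | A=compute:t6 B=idle [compute-only]

step 6: A=load:t6 B=compute:t5 [load-bound]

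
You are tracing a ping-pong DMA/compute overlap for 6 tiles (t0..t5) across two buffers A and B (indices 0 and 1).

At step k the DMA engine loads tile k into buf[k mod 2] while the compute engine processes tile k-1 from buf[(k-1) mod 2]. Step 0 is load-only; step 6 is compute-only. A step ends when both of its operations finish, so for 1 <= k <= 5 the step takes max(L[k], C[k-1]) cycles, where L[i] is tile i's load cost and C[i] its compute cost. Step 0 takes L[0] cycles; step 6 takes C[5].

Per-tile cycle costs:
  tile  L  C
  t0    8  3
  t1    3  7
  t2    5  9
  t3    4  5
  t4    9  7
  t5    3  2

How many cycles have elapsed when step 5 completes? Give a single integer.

k=0 load=t0/8c comp=- wait=8 total=8
k=1 load=t1/3c comp=t0/3c wait=3 total=11
k=2 load=t2/5c comp=t1/7c wait=7 total=18
k=3 load=t3/4c comp=t2/9c wait=9 total=27
k=4 load=t4/9c comp=t3/5c wait=9 total=36
k=5 load=t5/3c comp=t4/7c wait=7 total=43
k=6 load=- comp=t5/2c wait=2 total=45

end_cycle[5] = 43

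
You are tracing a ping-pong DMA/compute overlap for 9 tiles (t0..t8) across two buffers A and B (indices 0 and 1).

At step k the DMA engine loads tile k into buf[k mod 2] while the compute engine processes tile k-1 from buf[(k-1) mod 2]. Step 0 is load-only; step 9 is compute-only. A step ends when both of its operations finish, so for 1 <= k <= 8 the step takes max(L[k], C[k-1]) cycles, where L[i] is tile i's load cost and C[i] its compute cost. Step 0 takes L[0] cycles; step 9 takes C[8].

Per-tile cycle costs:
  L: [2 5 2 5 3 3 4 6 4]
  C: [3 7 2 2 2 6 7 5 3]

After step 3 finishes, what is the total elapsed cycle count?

  0. 2=2c; end=2; A:t0 B:-
  1. max(5,3)=5c; end=7; A:t0 B:t1
  2. max(2,7)=7c; end=14; A:t2 B:t1
  3. max(5,2)=5c; end=19; A:t2 B:t3
  4. max(3,2)=3c; end=22; A:t4 B:t3
  5. max(3,2)=3c; end=25; A:t4 B:t5
  6. max(4,6)=6c; end=31; A:t6 B:t5
  7. max(6,7)=7c; end=38; A:t6 B:t7
  8. max(4,5)=5c; end=43; A:t8 B:t7
  9. 3=3c; end=46; A:t8 B:t7

end_cycle[3] = 19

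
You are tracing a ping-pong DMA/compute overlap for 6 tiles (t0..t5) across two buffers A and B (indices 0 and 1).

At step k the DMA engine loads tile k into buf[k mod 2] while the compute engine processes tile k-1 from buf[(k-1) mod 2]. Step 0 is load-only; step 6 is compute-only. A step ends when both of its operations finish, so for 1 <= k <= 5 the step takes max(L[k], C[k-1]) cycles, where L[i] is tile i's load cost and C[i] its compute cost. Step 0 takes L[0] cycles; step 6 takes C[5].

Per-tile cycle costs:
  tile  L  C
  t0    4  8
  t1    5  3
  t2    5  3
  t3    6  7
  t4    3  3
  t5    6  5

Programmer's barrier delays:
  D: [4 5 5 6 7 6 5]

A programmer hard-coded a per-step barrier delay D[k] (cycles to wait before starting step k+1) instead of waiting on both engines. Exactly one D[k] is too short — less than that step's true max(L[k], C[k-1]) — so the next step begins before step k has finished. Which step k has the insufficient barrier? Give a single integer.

hazard at step 1

step 0: need L[0]=4 = 4; D[0]=4 ok
step 1: need max(L[1]=5,C[0]=8) = 8; D[1]=5 SHORT
step 2: need max(L[2]=5,C[1]=3) = 5; D[2]=5 ok
step 3: need max(L[3]=6,C[2]=3) = 6; D[3]=6 ok
step 4: need max(L[4]=3,C[3]=7) = 7; D[4]=7 ok
step 5: need max(L[5]=6,C[4]=3) = 6; D[5]=6 ok
step 6: need C[5]=5 = 5; D[6]=5 ok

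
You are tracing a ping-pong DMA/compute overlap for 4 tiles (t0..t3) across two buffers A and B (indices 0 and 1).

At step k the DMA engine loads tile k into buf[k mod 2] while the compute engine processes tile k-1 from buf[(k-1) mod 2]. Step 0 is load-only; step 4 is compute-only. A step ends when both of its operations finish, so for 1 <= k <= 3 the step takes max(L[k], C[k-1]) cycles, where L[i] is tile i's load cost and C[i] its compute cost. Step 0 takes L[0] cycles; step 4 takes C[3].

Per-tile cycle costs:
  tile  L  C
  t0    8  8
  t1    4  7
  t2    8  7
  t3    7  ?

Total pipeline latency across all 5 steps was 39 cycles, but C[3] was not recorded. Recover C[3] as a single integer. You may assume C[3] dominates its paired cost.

C[3] = 8

step 0: dur = L[0]=8 = 8
step 1: dur = max(L[1]=4, C[0]=8) = 8
step 2: dur = max(L[2]=8, C[1]=7) = 8
step 3: dur = max(L[3]=7, C[2]=7) = 7
step 4: dur = C[3]=? = C[3]  (unknown; binding)
sum of known step durations = 31
dur[4] = total - known = 39 - 31 = 8
C[3] is the binding max in step 4, so C[3] = dur[4] = 8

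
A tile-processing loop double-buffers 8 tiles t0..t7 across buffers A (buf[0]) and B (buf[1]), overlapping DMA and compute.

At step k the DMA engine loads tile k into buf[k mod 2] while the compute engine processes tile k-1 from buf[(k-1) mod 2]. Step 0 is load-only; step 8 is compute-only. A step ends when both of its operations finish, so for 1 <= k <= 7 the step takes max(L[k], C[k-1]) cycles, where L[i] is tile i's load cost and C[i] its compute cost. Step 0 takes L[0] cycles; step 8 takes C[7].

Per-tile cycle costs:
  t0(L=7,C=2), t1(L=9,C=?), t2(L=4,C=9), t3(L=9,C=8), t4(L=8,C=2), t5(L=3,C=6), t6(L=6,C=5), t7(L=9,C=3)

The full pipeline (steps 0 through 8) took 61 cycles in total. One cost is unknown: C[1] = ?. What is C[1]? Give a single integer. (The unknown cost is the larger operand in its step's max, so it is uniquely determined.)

C[1] = 7

step 0 | dur = L[0]=7 = 7
step 1 | dur = max(L[1]=9, C[0]=2) = 9
step 2 | dur = max(L[2]=4, C[1]=?) = C[1]  (unknown; binding)
step 3 | dur = max(L[3]=9, C[2]=9) = 9
step 4 | dur = max(L[4]=8, C[3]=8) = 8
step 5 | dur = max(L[5]=3, C[4]=2) = 3
step 6 | dur = max(L[6]=6, C[5]=6) = 6
step 7 | dur = max(L[7]=9, C[6]=5) = 9
step 8 | dur = C[7]=3 = 3
sum of known step durations = 54
dur[2] = total - known = 61 - 54 = 7
C[1] is the binding max in step 2, so C[1] = dur[2] = 7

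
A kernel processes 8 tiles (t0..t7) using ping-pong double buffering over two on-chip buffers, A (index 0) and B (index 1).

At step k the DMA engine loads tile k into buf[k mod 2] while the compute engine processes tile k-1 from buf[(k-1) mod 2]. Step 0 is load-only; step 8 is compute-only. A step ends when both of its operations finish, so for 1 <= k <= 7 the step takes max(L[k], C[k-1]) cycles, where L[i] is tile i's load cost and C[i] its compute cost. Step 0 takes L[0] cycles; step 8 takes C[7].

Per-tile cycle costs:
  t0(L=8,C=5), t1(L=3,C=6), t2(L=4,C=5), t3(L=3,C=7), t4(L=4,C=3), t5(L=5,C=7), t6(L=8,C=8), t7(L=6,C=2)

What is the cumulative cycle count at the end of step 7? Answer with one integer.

end_cycle[7] = 52

step 0: L[0]=8 → dur=8, Σ=8 | A=load:t0 B=idle [load-only]
step 1: L[1]=3 C[0]=5 → dur=5, Σ=13 | A=compute:t0 B=load:t1 [compute-bound]
step 2: L[2]=4 C[1]=6 → dur=6, Σ=19 | A=load:t2 B=compute:t1 [compute-bound]
step 3: L[3]=3 C[2]=5 → dur=5, Σ=24 | A=compute:t2 B=load:t3 [compute-bound]
step 4: L[4]=4 C[3]=7 → dur=7, Σ=31 | A=load:t4 B=compute:t3 [compute-bound]
step 5: L[5]=5 C[4]=3 → dur=5, Σ=36 | A=compute:t4 B=load:t5 [load-bound]
step 6: L[6]=8 C[5]=7 → dur=8, Σ=44 | A=load:t6 B=compute:t5 [load-bound]
step 7: L[7]=6 C[6]=8 → dur=8, Σ=52 | A=compute:t6 B=load:t7 [compute-bound]
step 8: C[7]=2 → dur=2, Σ=54 | A=idle B=compute:t7 [compute-only]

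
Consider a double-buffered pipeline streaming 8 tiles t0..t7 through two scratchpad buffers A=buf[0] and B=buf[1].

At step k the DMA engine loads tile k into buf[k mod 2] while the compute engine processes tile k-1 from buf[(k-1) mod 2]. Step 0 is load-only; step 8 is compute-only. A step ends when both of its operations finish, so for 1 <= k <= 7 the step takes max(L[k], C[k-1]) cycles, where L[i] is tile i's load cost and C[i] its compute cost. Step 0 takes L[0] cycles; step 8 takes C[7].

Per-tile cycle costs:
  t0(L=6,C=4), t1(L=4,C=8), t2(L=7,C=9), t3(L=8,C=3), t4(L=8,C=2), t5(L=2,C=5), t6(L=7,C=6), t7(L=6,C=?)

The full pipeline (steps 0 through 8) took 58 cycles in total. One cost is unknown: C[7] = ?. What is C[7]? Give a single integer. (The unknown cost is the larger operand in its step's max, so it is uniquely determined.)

step 0: dur = L[0]=6 = 6
step 1: dur = max(L[1]=4, C[0]=4) = 4
step 2: dur = max(L[2]=7, C[1]=8) = 8
step 3: dur = max(L[3]=8, C[2]=9) = 9
step 4: dur = max(L[4]=8, C[3]=3) = 8
step 5: dur = max(L[5]=2, C[4]=2) = 2
step 6: dur = max(L[6]=7, C[5]=5) = 7
step 7: dur = max(L[7]=6, C[6]=6) = 6
step 8: dur = C[7]=? = C[7]  (unknown; binding)
sum of known step durations = 50
dur[8] = total - known = 58 - 50 = 8
C[7] is the binding max in step 8, so C[7] = dur[8] = 8

C[7] = 8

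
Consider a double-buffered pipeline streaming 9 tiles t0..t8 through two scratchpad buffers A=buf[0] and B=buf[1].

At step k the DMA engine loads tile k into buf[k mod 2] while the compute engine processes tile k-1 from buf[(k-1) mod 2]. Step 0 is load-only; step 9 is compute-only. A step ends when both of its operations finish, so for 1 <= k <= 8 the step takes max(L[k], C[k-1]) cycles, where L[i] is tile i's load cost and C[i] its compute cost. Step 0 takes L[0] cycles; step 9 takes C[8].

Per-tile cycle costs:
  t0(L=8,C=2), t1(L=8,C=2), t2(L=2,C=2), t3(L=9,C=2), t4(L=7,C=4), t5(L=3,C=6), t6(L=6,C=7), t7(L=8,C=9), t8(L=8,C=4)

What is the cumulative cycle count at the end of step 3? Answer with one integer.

k=0 load=t0/8c comp=- wait=8 total=8
k=1 load=t1/8c comp=t0/2c wait=8 total=16
k=2 load=t2/2c comp=t1/2c wait=2 total=18
k=3 load=t3/9c comp=t2/2c wait=9 total=27
k=4 load=t4/7c comp=t3/2c wait=7 total=34
k=5 load=t5/3c comp=t4/4c wait=4 total=38
k=6 load=t6/6c comp=t5/6c wait=6 total=44
k=7 load=t7/8c comp=t6/7c wait=8 total=52
k=8 load=t8/8c comp=t7/9c wait=9 total=61
k=9 load=- comp=t8/4c wait=4 total=65

end_cycle[3] = 27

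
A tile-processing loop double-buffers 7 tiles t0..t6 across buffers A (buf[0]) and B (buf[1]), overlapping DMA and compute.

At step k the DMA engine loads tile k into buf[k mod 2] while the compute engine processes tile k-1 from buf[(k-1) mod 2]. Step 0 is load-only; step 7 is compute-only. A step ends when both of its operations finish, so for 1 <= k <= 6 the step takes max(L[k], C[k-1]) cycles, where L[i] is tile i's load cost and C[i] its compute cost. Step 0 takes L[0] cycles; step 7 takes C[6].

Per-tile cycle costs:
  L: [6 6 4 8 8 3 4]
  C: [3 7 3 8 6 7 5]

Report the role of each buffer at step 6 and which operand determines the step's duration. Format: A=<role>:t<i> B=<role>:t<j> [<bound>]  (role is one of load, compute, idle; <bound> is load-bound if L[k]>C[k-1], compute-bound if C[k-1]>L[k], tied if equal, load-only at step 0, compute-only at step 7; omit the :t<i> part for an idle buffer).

step 0: L[0]=6 → dur=6, Σ=6 | A=load:t0 B=idle [load-only]
step 1: L[1]=6 C[0]=3 → dur=6, Σ=12 | A=compute:t0 B=load:t1 [load-bound]
step 2: L[2]=4 C[1]=7 → dur=7, Σ=19 | A=load:t2 B=compute:t1 [compute-bound]
step 3: L[3]=8 C[2]=3 → dur=8, Σ=27 | A=compute:t2 B=load:t3 [load-bound]
step 4: L[4]=8 C[3]=8 → dur=8, Σ=35 | A=load:t4 B=compute:t3 [tied]
step 5: L[5]=3 C[4]=6 → dur=6, Σ=41 | A=compute:t4 B=load:t5 [compute-bound]
step 6: L[6]=4 C[5]=7 → dur=7, Σ=48 | A=load:t6 B=compute:t5 [compute-bound]
step 7: C[6]=5 → dur=5, Σ=53 | A=compute:t6 B=idle [compute-only]

step 6: A=load:t6 B=compute:t5 [compute-bound]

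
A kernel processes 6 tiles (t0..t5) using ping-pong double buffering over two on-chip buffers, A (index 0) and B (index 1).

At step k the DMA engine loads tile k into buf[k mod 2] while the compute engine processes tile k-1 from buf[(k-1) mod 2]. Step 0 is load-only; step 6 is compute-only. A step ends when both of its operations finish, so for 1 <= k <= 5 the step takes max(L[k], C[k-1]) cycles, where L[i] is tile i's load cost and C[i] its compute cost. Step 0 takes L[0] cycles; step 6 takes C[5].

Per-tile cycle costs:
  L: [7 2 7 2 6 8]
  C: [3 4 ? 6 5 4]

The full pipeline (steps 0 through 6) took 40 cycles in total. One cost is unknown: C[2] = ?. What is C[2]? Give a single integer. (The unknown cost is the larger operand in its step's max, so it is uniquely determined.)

C[2] = 5

step 0 → dur = L[0]=7 = 7
step 1 → dur = max(L[1]=2, C[0]=3) = 3
step 2 → dur = max(L[2]=7, C[1]=4) = 7
step 3 → dur = max(L[3]=2, C[2]=?) = C[2]  (unknown; binding)
step 4 → dur = max(L[4]=6, C[3]=6) = 6
step 5 → dur = max(L[5]=8, C[4]=5) = 8
step 6 → dur = C[5]=4 = 4
sum of known step durations = 35
dur[3] = total - known = 40 - 35 = 5
C[2] is the binding max in step 3, so C[2] = dur[3] = 5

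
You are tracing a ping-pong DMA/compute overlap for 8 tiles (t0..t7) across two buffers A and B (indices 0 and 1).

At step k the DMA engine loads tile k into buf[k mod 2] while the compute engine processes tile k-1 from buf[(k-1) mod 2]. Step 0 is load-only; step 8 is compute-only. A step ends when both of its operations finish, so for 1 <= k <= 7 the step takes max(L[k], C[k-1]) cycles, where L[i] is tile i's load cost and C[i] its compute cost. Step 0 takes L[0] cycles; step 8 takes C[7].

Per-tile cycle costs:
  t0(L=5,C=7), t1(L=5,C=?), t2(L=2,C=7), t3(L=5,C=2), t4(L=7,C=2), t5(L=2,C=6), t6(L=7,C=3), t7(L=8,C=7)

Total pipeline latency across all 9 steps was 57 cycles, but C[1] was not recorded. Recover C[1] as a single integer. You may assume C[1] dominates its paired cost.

step 0: dur = L[0]=5 = 5
step 1: dur = max(L[1]=5, C[0]=7) = 7
step 2: dur = max(L[2]=2, C[1]=?) = C[1]  (unknown; binding)
step 3: dur = max(L[3]=5, C[2]=7) = 7
step 4: dur = max(L[4]=7, C[3]=2) = 7
step 5: dur = max(L[5]=2, C[4]=2) = 2
step 6: dur = max(L[6]=7, C[5]=6) = 7
step 7: dur = max(L[7]=8, C[6]=3) = 8
step 8: dur = C[7]=7 = 7
sum of known step durations = 50
dur[2] = total - known = 57 - 50 = 7
C[1] is the binding max in step 2, so C[1] = dur[2] = 7

C[1] = 7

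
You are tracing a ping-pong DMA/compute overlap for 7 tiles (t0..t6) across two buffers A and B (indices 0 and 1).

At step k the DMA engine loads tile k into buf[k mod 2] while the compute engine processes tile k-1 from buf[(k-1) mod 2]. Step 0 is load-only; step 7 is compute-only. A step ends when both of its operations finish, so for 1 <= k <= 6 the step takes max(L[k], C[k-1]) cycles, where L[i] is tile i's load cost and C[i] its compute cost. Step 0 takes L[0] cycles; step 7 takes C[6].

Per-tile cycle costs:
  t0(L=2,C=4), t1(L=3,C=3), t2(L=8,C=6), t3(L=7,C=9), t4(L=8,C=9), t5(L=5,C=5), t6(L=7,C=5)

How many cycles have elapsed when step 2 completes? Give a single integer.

  0. 2=2c; end=2; A:t0 B:-
  1. max(3,4)=4c; end=6; A:t0 B:t1
  2. max(8,3)=8c; end=14; A:t2 B:t1
  3. max(7,6)=7c; end=21; A:t2 B:t3
  4. max(8,9)=9c; end=30; A:t4 B:t3
  5. max(5,9)=9c; end=39; A:t4 B:t5
  6. max(7,5)=7c; end=46; A:t6 B:t5
  7. 5=5c; end=51; A:t6 B:t5

end_cycle[2] = 14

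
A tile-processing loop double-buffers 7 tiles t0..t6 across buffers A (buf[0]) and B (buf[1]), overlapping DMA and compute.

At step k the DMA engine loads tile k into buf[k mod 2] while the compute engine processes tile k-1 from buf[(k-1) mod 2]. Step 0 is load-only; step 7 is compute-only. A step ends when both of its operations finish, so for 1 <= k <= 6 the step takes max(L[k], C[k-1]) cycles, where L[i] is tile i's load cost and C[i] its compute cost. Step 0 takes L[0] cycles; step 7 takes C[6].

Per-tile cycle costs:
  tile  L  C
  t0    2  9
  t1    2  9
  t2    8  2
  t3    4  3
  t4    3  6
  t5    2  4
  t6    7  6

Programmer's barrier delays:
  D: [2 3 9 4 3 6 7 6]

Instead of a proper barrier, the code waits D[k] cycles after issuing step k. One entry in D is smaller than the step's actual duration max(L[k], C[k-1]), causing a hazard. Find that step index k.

hazard at step 1

[0] required=L[0]=2=2 vs D=2 ok
[1] required=max(L[1]=2,C[0]=9)=9 vs D=3 SHORT
[2] required=max(L[2]=8,C[1]=9)=9 vs D=9 ok
[3] required=max(L[3]=4,C[2]=2)=4 vs D=4 ok
[4] required=max(L[4]=3,C[3]=3)=3 vs D=3 ok
[5] required=max(L[5]=2,C[4]=6)=6 vs D=6 ok
[6] required=max(L[6]=7,C[5]=4)=7 vs D=7 ok
[7] required=C[6]=6=6 vs D=6 ok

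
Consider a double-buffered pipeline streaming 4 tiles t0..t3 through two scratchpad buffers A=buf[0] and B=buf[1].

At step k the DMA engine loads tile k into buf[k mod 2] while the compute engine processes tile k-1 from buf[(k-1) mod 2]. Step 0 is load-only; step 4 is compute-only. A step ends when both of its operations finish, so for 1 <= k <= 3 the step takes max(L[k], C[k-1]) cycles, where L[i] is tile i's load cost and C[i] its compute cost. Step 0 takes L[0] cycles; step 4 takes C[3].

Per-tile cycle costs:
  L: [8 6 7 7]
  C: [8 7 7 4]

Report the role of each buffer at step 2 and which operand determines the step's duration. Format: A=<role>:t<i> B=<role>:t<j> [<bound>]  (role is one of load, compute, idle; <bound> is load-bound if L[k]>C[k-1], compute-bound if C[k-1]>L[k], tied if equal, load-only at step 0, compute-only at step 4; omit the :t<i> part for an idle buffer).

  0. 8=8c; end=8; A:t0 B:-
  1. max(6,8)=8c; end=16; A:t0 B:t1
  2. max(7,7)=7c; end=23; A:t2 B:t1
  3. max(7,7)=7c; end=30; A:t2 B:t3
  4. 4=4c; end=34; A:t2 B:t3

step 2: A=load:t2 B=compute:t1 [tied]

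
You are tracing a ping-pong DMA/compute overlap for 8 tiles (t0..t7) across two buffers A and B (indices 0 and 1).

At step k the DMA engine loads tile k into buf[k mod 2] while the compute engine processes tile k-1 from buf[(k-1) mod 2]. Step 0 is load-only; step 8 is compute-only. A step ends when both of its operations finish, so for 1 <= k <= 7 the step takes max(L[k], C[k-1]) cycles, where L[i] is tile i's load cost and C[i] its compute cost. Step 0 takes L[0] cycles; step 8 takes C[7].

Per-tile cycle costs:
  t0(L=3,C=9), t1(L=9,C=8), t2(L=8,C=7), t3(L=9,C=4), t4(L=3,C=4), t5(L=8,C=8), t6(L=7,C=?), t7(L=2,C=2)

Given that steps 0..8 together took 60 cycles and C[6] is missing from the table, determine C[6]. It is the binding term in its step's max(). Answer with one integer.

step 0 → dur = L[0]=3 = 3
step 1 → dur = max(L[1]=9, C[0]=9) = 9
step 2 → dur = max(L[2]=8, C[1]=8) = 8
step 3 → dur = max(L[3]=9, C[2]=7) = 9
step 4 → dur = max(L[4]=3, C[3]=4) = 4
step 5 → dur = max(L[5]=8, C[4]=4) = 8
step 6 → dur = max(L[6]=7, C[5]=8) = 8
step 7 → dur = max(L[7]=2, C[6]=?) = C[6]  (unknown; binding)
step 8 → dur = C[7]=2 = 2
sum of known step durations = 51
dur[7] = total - known = 60 - 51 = 9
C[6] is the binding max in step 7, so C[6] = dur[7] = 9

C[6] = 9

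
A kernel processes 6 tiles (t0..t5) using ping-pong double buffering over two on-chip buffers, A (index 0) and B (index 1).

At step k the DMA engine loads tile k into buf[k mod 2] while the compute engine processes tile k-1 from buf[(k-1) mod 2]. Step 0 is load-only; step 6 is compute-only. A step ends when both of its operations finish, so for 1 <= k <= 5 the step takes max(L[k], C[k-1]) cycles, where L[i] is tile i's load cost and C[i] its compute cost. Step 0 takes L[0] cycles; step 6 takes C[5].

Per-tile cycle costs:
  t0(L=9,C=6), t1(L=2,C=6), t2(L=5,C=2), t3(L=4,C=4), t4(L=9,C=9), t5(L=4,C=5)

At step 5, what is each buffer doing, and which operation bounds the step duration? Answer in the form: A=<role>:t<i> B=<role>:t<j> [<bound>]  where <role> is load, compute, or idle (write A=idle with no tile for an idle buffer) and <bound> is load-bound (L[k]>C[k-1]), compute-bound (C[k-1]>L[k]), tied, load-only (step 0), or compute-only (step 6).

step 5: A=compute:t4 B=load:t5 [compute-bound]

step 0: L[0]=9 → dur=9, Σ=9 | A=load:t0 B=idle [load-only]
step 1: L[1]=2 C[0]=6 → dur=6, Σ=15 | A=compute:t0 B=load:t1 [compute-bound]
step 2: L[2]=5 C[1]=6 → dur=6, Σ=21 | A=load:t2 B=compute:t1 [compute-bound]
step 3: L[3]=4 C[2]=2 → dur=4, Σ=25 | A=compute:t2 B=load:t3 [load-bound]
step 4: L[4]=9 C[3]=4 → dur=9, Σ=34 | A=load:t4 B=compute:t3 [load-bound]
step 5: L[5]=4 C[4]=9 → dur=9, Σ=43 | A=compute:t4 B=load:t5 [compute-bound]
step 6: C[5]=5 → dur=5, Σ=48 | A=idle B=compute:t5 [compute-only]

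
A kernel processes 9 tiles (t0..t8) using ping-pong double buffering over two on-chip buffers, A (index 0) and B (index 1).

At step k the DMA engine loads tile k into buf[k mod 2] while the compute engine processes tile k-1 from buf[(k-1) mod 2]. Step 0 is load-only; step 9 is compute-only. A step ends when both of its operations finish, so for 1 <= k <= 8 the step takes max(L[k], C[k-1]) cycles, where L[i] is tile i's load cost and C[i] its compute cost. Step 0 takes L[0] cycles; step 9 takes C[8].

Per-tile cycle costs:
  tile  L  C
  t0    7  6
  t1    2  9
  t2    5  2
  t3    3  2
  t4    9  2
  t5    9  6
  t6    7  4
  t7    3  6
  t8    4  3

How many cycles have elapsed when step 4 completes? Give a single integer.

end_cycle[4] = 34

k=0 load=t0/7c comp=- wait=7 total=7
k=1 load=t1/2c comp=t0/6c wait=6 total=13
k=2 load=t2/5c comp=t1/9c wait=9 total=22
k=3 load=t3/3c comp=t2/2c wait=3 total=25
k=4 load=t4/9c comp=t3/2c wait=9 total=34
k=5 load=t5/9c comp=t4/2c wait=9 total=43
k=6 load=t6/7c comp=t5/6c wait=7 total=50
k=7 load=t7/3c comp=t6/4c wait=4 total=54
k=8 load=t8/4c comp=t7/6c wait=6 total=60
k=9 load=- comp=t8/3c wait=3 total=63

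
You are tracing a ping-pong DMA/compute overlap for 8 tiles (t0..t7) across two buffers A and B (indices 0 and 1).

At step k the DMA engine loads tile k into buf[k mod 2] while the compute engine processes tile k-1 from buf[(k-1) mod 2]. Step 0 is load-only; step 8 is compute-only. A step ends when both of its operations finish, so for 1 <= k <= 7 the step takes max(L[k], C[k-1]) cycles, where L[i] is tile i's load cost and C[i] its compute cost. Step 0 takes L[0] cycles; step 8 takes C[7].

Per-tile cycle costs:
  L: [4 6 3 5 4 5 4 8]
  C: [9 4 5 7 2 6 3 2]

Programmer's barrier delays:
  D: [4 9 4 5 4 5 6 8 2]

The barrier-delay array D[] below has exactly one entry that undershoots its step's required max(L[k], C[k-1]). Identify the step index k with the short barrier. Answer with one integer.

step 0: need L[0]=4 = 4; D[0]=4 ok
step 1: need max(L[1]=6,C[0]=9) = 9; D[1]=9 ok
step 2: need max(L[2]=3,C[1]=4) = 4; D[2]=4 ok
step 3: need max(L[3]=5,C[2]=5) = 5; D[3]=5 ok
step 4: need max(L[4]=4,C[3]=7) = 7; D[4]=4 SHORT
step 5: need max(L[5]=5,C[4]=2) = 5; D[5]=5 ok
step 6: need max(L[6]=4,C[5]=6) = 6; D[6]=6 ok
step 7: need max(L[7]=8,C[6]=3) = 8; D[7]=8 ok
step 8: need C[7]=2 = 2; D[8]=2 ok

hazard at step 4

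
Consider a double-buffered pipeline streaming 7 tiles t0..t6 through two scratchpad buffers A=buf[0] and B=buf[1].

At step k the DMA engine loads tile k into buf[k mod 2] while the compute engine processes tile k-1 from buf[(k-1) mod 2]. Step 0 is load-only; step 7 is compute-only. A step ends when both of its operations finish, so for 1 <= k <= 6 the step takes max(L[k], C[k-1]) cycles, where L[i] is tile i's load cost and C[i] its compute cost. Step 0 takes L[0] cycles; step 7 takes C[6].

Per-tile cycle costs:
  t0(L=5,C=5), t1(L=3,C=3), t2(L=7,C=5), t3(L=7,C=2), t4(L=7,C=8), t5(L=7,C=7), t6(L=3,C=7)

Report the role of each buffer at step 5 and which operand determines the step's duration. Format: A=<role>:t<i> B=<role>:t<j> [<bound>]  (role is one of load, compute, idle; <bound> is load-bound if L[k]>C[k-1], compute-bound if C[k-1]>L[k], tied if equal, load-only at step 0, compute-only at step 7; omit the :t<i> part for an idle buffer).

step 5: A=compute:t4 B=load:t5 [compute-bound]

step 0: L[0]=5 → dur=5, Σ=5 | A=load:t0 B=idle [load-only]
step 1: L[1]=3 C[0]=5 → dur=5, Σ=10 | A=compute:t0 B=load:t1 [compute-bound]
step 2: L[2]=7 C[1]=3 → dur=7, Σ=17 | A=load:t2 B=compute:t1 [load-bound]
step 3: L[3]=7 C[2]=5 → dur=7, Σ=24 | A=compute:t2 B=load:t3 [load-bound]
step 4: L[4]=7 C[3]=2 → dur=7, Σ=31 | A=load:t4 B=compute:t3 [load-bound]
step 5: L[5]=7 C[4]=8 → dur=8, Σ=39 | A=compute:t4 B=load:t5 [compute-bound]
step 6: L[6]=3 C[5]=7 → dur=7, Σ=46 | A=load:t6 B=compute:t5 [compute-bound]
step 7: C[6]=7 → dur=7, Σ=53 | A=compute:t6 B=idle [compute-only]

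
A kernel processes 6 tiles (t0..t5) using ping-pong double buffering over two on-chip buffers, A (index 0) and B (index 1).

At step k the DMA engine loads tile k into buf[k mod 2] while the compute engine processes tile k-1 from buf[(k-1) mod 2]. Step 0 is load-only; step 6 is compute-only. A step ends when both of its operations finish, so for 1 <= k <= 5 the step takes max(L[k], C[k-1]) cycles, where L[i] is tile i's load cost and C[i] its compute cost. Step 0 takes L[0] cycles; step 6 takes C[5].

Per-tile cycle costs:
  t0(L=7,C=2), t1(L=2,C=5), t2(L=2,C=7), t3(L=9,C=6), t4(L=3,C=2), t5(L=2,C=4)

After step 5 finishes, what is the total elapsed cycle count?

end_cycle[5] = 31

  0. 7=7c; end=7; A:t0 B:-
  1. max(2,2)=2c; end=9; A:t0 B:t1
  2. max(2,5)=5c; end=14; A:t2 B:t1
  3. max(9,7)=9c; end=23; A:t2 B:t3
  4. max(3,6)=6c; end=29; A:t4 B:t3
  5. max(2,2)=2c; end=31; A:t4 B:t5
  6. 4=4c; end=35; A:t4 B:t5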